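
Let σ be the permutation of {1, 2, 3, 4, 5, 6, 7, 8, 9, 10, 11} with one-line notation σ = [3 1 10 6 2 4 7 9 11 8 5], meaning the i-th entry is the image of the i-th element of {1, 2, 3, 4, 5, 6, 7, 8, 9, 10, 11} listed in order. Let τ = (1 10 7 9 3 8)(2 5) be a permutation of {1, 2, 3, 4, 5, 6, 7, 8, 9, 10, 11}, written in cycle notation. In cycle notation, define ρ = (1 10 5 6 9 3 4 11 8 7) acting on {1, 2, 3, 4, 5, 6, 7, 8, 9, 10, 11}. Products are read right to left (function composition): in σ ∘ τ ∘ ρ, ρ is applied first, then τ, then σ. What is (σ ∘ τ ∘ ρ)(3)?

6

Apply the permutations in order: ρ(3) = 4, then τ(4) = 4, then σ(4) = 6. So (σ ∘ τ ∘ ρ)(3) = 6.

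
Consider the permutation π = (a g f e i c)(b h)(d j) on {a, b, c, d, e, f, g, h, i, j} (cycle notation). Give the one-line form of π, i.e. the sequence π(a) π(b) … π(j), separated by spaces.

Image by image: a→g, b→h, c→a, d→j, e→i, f→e, g→f, h→b, i→c, j→d.
So the one-line form is g h a j i e f b c d.

g h a j i e f b c d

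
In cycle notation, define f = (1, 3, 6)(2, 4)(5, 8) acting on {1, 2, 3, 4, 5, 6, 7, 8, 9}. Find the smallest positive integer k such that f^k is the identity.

The cycle type of f is (3, 2, 2, 1, 1).
The order is lcm(3, 2, 2) = 6.

6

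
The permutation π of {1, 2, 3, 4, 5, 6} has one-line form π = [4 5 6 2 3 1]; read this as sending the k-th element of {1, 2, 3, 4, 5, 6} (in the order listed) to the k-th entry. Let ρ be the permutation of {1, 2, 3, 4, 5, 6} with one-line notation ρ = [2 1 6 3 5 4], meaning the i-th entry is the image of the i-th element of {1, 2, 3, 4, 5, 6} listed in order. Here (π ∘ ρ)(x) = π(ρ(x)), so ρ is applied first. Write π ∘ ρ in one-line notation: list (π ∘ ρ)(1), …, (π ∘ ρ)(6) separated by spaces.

Chase each element through ρ then π: 1 → 2 → 5; 2 → 1 → 4; 3 → 6 → 1; 4 → 3 → 6; 5 → 5 → 3; 6 → 4 → 2.
So π ∘ ρ in one-line form is 5 4 1 6 3 2.

5 4 1 6 3 2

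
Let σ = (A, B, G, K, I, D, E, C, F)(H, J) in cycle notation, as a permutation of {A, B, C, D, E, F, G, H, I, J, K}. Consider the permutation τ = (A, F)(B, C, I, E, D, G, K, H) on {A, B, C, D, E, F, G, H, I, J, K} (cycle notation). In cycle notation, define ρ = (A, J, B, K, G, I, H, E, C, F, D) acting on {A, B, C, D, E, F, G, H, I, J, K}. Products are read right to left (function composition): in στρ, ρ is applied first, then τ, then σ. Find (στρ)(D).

A

Apply the permutations in order: ρ(D) = A, then τ(A) = F, then σ(F) = A. So (στρ)(D) = A.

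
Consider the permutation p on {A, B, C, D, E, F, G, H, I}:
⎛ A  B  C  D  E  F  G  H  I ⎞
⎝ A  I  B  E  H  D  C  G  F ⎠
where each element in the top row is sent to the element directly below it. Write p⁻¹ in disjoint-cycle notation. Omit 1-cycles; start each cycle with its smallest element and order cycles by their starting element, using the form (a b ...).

(B C G H E D F I)

First write p in disjoint cycles: (B I F D E H G C).
The inverse reverses every cycle; in canonical form, p⁻¹ = (B C G H E D F I).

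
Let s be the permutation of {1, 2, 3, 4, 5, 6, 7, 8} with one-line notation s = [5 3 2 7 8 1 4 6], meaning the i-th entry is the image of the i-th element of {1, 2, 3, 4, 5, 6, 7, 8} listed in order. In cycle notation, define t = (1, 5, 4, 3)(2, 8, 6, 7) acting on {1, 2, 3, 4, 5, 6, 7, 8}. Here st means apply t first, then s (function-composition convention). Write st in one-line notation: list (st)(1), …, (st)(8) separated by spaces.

For each element, apply t then s: 1 → 5 → 8; 2 → 8 → 6; 3 → 1 → 5; 4 → 3 → 2; 5 → 4 → 7; 6 → 7 → 4; 7 → 2 → 3; 8 → 6 → 1.
Collecting the images, st = [8 6 5 2 7 4 3 1].

8 6 5 2 7 4 3 1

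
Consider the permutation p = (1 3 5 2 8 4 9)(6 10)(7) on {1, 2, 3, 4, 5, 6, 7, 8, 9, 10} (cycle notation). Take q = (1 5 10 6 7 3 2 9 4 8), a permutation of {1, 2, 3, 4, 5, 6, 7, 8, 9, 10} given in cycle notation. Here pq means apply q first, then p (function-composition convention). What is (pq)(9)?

First apply q: q(9) = 4, then p(4) = 9. Thus (pq)(9) = 9.

9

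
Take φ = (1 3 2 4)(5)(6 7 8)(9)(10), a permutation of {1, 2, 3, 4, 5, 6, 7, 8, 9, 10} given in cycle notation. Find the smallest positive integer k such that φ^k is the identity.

12

The cycle type of φ is (4, 3, 1, 1, 1).
The order of φ is the least common multiple of its cycle lengths: lcm(4, 3) = 12.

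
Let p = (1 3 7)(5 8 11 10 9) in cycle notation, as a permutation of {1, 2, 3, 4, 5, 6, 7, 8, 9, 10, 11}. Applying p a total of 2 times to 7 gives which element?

7 lies in the 3-cycle (1 3 7).
Advancing 2 steps from 7: 7 → 1 → 3.

3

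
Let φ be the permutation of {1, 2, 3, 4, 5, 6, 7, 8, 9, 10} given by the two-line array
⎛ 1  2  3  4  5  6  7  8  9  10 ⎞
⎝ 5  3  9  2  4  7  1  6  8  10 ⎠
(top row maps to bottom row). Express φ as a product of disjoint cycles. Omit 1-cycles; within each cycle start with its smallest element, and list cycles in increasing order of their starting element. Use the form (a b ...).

From 1: 1 → 5 → 4 → 2 → 3 → 9 → 8 → 6 → 7 → 1, closing the cycle (1 5 4 2 3 9 8 6 7).
Repeating from the next unused element and collecting all non-trivial cycles gives (1 5 4 2 3 9 8 6 7).

(1 5 4 2 3 9 8 6 7)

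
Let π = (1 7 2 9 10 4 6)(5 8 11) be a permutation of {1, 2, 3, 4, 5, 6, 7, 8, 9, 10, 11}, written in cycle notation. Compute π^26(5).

5 lies in the 3-cycle (5 8 11).
On a 3-cycle, π^3 is the identity, so π^26 = π^2 there (26 ≡ 2 mod 3).
Advancing 2 steps from 5: 5 → 8 → 11.

11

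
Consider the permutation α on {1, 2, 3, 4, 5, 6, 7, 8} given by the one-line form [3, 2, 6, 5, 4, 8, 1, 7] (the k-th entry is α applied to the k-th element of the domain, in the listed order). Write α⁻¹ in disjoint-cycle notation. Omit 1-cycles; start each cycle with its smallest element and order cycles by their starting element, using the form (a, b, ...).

(1, 7, 8, 6, 3)(4, 5)

The cycle decomposition of α is (1, 3, 6, 8, 7)(4, 5).
Reversing each cycle (and rotating so the smallest element leads) gives α⁻¹ = (1, 7, 8, 6, 3)(4, 5).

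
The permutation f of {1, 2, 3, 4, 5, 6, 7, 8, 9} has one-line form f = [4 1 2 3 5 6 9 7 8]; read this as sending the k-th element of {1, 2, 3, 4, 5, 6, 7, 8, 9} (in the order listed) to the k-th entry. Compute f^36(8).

8

Tracing 8 → 7 → … returns to 8 after 3 steps, so 8 lies in a 3-cycle (7, 9, 8).
Powers repeat with period 3 on this cycle, and 36 mod 3 = 0, so f^36(8) = f^0(8).
So f^36(8) = 8.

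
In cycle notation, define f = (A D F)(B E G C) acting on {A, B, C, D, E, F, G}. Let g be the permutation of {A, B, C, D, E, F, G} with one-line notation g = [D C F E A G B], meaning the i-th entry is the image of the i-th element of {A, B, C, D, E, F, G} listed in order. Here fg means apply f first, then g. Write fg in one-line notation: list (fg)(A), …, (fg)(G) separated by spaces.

(fg)(x) = g(f(x)). Computing each image: g(f(A)) = g(D) = E, g(f(B)) = g(E) = A, g(f(C)) = g(B) = C, g(f(D)) = g(F) = G, g(f(E)) = g(G) = B, g(f(F)) = g(A) = D, g(f(G)) = g(C) = F.
Hence fg = [E A C G B D F].

E A C G B D F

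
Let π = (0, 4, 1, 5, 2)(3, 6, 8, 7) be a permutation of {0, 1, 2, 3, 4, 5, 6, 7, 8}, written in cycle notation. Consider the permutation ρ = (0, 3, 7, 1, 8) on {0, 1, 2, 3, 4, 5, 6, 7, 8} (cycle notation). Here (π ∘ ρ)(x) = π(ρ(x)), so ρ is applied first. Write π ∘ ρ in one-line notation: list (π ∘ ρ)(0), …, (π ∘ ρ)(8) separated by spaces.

(π ∘ ρ)(x) = π(ρ(x)). Computing each image: π(ρ(0)) = π(3) = 6, π(ρ(1)) = π(8) = 7, π(ρ(2)) = π(2) = 0, π(ρ(3)) = π(7) = 3, π(ρ(4)) = π(4) = 1, π(ρ(5)) = π(5) = 2, π(ρ(6)) = π(6) = 8, π(ρ(7)) = π(1) = 5, π(ρ(8)) = π(0) = 4.
Hence π ∘ ρ = [6 7 0 3 1 2 8 5 4].

6 7 0 3 1 2 8 5 4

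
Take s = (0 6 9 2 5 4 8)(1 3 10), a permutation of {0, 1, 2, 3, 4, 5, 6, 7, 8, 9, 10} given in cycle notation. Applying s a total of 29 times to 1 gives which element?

10

1 lies in the 3-cycle (1 3 10).
Powers repeat with period 3 on this cycle, and 29 mod 3 = 2, so s^29(1) = s^2(1).
Advancing 2 steps from 1: 1 → 3 → 10.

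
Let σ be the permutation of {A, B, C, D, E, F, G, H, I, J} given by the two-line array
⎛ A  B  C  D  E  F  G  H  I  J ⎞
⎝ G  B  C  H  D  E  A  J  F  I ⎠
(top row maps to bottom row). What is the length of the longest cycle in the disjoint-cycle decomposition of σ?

6

Decomposing into disjoint cycles gives (A G)(D H J I F E); the longest has length 6.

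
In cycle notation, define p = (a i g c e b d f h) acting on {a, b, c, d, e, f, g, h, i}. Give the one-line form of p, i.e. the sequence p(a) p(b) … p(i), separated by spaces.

i d e f b h c a g

Reading each image from the cycles: a↦i, b↦d, c↦e, d↦f, e↦b, f↦h, g↦c, h↦a, i↦g.
So the one-line form is i d e f b h c a g.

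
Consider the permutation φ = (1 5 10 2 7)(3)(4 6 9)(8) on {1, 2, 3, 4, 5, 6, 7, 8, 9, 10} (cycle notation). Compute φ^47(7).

5

7 lies in the 5-cycle (1 5 10 2 7).
Since the cycle has length 5, φ^47 acts on it the same as φ^2 (47 mod 5 = 2).
Stepping 2 places around the cycle: 7 → 1 → 5.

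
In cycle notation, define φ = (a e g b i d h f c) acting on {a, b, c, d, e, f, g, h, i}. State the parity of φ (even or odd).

even

The cycle lengths are 9.
A cycle is odd iff its length is even; φ has 0 even-length cycles, so sgn(φ) = (−1)^0 and φ is even.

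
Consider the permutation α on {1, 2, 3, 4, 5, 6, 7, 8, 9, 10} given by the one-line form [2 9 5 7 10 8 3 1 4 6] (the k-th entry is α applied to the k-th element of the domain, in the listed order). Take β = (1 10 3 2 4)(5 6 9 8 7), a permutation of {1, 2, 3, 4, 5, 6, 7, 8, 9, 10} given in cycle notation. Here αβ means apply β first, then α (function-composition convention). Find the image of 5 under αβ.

β(5) = 6, then α(6) = 8; composing gives (αβ)(5) = 8.

8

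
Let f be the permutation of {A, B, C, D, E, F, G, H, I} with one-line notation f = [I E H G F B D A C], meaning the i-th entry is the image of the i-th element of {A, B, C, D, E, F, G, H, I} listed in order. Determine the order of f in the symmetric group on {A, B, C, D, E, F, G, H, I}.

Writing f as disjoint cycles, the cycle lengths are 4, 3, 2.
The order of f is the least common multiple of its cycle lengths: lcm(4, 3, 2) = 12.

12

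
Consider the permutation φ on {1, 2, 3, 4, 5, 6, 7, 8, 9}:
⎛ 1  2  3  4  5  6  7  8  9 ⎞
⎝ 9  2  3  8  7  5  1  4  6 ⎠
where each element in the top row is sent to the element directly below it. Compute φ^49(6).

9

Tracing 6 → 5 → … returns to 6 after 5 steps, so 6 lies in a 5-cycle (1, 9, 6, 5, 7).
On a 5-cycle, φ^5 is the identity, so φ^49 = φ^4 there (49 ≡ 4 mod 5).
Stepping 4 places around the cycle: 6 → 5 → 7 → 1 → 9.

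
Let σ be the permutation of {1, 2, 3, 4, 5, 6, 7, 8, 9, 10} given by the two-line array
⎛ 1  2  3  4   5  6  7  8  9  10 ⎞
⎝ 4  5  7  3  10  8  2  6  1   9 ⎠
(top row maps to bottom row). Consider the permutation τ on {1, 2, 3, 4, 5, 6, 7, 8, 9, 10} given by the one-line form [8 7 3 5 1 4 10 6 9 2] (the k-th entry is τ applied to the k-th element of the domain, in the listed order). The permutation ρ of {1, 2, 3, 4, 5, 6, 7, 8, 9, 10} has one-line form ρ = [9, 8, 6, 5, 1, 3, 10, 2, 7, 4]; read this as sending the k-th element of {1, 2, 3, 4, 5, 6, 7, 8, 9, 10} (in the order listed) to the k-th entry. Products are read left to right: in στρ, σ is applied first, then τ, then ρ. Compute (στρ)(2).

Apply the permutations in order: σ(2) = 5, then τ(5) = 1, then ρ(1) = 9. So (στρ)(2) = 9.

9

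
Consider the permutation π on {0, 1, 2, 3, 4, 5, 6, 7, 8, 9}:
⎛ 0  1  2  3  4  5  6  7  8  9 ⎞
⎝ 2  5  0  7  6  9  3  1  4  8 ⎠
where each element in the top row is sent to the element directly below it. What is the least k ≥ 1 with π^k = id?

8

Writing π as disjoint cycles, the cycle lengths are 8, 2.
The order of π is the least common multiple of its cycle lengths: lcm(8, 2) = 8.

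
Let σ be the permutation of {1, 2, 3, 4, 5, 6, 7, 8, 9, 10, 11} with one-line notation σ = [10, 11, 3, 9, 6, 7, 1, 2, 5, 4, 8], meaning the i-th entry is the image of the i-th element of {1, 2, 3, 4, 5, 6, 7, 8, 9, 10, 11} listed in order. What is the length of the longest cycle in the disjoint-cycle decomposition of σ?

Decomposing into disjoint cycles gives (1 10 4 9 5 6 7)(2 11 8); the longest has length 7.

7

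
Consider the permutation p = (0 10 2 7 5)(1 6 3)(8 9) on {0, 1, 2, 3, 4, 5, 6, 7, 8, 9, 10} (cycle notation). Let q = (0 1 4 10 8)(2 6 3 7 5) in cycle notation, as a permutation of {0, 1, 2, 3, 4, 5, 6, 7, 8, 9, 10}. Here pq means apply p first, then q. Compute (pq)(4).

10

p(4) = 4, then q(4) = 10; composing gives (pq)(4) = 10.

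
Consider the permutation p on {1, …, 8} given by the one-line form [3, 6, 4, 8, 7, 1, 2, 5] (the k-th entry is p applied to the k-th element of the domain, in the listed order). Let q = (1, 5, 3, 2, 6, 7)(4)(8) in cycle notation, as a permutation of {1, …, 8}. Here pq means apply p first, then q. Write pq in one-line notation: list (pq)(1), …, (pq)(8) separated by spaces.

For each element, apply p then q: 1 → 3 → 2; 2 → 6 → 7; 3 → 4 → 4; 4 → 8 → 8; 5 → 7 → 1; 6 → 1 → 5; 7 → 2 → 6; 8 → 5 → 3.
So pq in one-line form is 2 7 4 8 1 5 6 3.

2 7 4 8 1 5 6 3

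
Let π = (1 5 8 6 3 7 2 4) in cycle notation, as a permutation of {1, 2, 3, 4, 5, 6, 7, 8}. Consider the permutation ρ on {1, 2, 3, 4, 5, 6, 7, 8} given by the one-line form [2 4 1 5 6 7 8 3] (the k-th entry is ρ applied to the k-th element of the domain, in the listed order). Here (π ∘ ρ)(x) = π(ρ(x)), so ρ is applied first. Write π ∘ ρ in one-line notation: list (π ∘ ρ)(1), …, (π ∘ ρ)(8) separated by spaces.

4 1 5 8 3 2 6 7

For each element, apply ρ then π: 1 → 2 → 4; 2 → 4 → 1; 3 → 1 → 5; 4 → 5 → 8; 5 → 6 → 3; 6 → 7 → 2; 7 → 8 → 6; 8 → 3 → 7.
Collecting the images, π ∘ ρ = [4 1 5 8 3 2 6 7].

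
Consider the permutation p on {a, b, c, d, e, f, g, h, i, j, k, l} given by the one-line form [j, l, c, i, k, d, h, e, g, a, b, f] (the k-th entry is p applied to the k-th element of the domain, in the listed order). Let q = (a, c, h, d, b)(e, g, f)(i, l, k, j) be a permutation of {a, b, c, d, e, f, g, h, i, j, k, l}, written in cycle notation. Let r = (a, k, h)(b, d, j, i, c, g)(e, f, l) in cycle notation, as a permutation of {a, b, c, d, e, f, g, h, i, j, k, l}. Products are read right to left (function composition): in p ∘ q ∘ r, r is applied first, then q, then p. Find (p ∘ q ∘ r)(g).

Apply the permutations in order: r(g) = b, then q(b) = a, then p(a) = j. So (p ∘ q ∘ r)(g) = j.

j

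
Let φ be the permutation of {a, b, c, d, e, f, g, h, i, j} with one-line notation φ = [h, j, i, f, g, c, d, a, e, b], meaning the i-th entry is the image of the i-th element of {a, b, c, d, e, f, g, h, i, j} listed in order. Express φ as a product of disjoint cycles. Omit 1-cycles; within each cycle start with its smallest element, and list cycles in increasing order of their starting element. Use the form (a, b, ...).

Start at a and follow images: a → h → a, giving the cycle (a, h).
Repeating from the next unused element and collecting all non-trivial cycles gives (a, h)(b, j)(c, i, e, g, d, f).

(a, h)(b, j)(c, i, e, g, d, f)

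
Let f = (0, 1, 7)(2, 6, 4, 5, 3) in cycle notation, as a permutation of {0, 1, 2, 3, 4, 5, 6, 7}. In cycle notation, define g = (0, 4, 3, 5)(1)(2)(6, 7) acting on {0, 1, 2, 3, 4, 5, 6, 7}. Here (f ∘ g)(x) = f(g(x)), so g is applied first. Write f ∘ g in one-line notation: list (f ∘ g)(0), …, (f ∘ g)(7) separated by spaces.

For each element, apply g then f: 0 → 4 → 5; 1 → 1 → 7; 2 → 2 → 6; 3 → 5 → 3; 4 → 3 → 2; 5 → 0 → 1; 6 → 7 → 0; 7 → 6 → 4.
So f ∘ g in one-line form is 5 7 6 3 2 1 0 4.

5 7 6 3 2 1 0 4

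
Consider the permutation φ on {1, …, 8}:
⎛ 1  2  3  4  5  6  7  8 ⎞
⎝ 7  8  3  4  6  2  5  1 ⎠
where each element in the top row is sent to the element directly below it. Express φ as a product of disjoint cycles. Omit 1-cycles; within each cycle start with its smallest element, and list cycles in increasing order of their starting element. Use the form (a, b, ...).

Start at 1 and follow images: 1 → 7 → 5 → 6 → 2 → 8 → 1, giving the cycle (1, 7, 5, 6, 2, 8).
Continuing from each remaining unvisited element yields (1, 7, 5, 6, 2, 8).

(1, 7, 5, 6, 2, 8)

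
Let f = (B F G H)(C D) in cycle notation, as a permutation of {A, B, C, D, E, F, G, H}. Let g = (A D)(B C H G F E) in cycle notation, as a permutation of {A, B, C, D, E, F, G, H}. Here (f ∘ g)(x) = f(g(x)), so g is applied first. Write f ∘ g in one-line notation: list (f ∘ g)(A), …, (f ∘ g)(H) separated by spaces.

(f ∘ g)(x) = f(g(x)). Computing each image: f(g(A)) = f(D) = C, f(g(B)) = f(C) = D, f(g(C)) = f(H) = B, f(g(D)) = f(A) = A, f(g(E)) = f(B) = F, f(g(F)) = f(E) = E, f(g(G)) = f(F) = G, f(g(H)) = f(G) = H.
Hence f ∘ g = [C D B A F E G H].

C D B A F E G H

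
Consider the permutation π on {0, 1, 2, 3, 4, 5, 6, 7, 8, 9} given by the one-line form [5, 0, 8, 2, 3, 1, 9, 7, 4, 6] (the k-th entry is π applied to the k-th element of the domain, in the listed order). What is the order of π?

12

The disjoint-cycle form of π has cycle lengths 4, 3, 2, 1.
The order is lcm(4, 3, 2) = 12.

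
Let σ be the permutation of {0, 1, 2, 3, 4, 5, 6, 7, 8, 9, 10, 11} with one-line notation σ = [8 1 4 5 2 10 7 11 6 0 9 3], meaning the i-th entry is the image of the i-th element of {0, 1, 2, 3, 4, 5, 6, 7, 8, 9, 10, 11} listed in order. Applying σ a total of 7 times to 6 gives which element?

Tracing 6 → 7 → … returns to 6 after 9 steps, so 6 lies in a 9-cycle (0 8 6 7 11 3 5 10 9).
Stepping 7 places around the cycle: 6 → 7 → 11 → 3 → 5 → 10 → 9 → 0.

0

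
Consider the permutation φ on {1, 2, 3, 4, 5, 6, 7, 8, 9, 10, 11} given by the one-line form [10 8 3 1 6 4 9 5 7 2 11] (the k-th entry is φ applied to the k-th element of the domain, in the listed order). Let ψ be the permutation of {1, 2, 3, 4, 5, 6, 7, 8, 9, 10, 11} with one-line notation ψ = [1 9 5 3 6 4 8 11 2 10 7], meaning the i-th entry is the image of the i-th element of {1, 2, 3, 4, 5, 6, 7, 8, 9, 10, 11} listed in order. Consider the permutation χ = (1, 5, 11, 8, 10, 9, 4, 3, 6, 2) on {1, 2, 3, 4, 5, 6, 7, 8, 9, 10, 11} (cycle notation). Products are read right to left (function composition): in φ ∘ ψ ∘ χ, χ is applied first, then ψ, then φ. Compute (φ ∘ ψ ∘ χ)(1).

4

Apply the permutations in order: χ(1) = 5, then ψ(5) = 6, then φ(6) = 4. So (φ ∘ ψ ∘ χ)(1) = 4.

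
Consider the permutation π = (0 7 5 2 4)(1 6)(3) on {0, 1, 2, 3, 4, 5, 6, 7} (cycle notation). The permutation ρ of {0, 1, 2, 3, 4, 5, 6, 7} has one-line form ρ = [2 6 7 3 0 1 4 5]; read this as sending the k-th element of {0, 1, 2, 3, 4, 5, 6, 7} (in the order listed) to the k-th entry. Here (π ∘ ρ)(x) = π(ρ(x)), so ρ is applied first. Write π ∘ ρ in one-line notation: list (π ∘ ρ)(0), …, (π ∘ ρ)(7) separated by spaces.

4 1 5 3 7 6 0 2

(π ∘ ρ)(x) = π(ρ(x)). Computing each image: π(ρ(0)) = π(2) = 4, π(ρ(1)) = π(6) = 1, π(ρ(2)) = π(7) = 5, π(ρ(3)) = π(3) = 3, π(ρ(4)) = π(0) = 7, π(ρ(5)) = π(1) = 6, π(ρ(6)) = π(4) = 0, π(ρ(7)) = π(5) = 2.
Hence π ∘ ρ = [4 1 5 3 7 6 0 2].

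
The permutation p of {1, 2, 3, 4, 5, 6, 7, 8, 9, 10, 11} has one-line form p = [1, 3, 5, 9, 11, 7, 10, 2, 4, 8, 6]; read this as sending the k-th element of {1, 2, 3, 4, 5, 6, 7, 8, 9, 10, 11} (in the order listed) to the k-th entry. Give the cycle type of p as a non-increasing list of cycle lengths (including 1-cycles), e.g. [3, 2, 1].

The disjoint cycles are (1)(2, 3, 5, 11, 6, 7, 10, 8)(4, 9), with lengths 8, 2, 1 in non-increasing order.

[8, 2, 1]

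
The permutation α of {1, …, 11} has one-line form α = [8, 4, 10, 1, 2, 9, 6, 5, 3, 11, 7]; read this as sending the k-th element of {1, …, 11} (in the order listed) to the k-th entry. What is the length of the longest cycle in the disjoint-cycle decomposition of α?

Decomposing into disjoint cycles gives (1 8 5 2 4)(3 10 11 7 6 9); the longest has length 6.

6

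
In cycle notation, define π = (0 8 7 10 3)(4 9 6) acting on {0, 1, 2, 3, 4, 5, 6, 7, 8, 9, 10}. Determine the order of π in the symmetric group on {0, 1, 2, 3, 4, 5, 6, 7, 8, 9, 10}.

15

The cycle type of π is (5, 3, 1, 1, 1).
The order is lcm(5, 3) = 15.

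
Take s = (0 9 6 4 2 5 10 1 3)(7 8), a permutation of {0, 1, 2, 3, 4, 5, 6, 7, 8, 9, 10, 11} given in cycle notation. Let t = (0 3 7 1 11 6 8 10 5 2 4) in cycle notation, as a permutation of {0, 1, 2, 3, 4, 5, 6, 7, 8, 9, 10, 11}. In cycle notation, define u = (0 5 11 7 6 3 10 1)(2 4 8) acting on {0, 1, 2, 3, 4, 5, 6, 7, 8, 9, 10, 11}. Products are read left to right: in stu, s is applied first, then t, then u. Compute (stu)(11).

Chase 11: s(11) = 11; t(11) = 6; u(6) = 3. Hence (stu)(11) = 3.

3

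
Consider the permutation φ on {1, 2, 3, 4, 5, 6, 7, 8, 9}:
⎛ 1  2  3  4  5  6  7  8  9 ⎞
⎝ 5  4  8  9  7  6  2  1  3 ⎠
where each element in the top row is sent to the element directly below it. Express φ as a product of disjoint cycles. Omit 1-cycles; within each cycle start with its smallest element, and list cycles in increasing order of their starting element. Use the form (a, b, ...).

Iterating φ from 1 gives 1 → 5 → 7 → 2 → 4 → 9 → 3 → 8 → 1; that is the 8-cycle (1, 5, 7, 2, 4, 9, 3, 8).
Continuing from each remaining unvisited element yields (1, 5, 7, 2, 4, 9, 3, 8).

(1, 5, 7, 2, 4, 9, 3, 8)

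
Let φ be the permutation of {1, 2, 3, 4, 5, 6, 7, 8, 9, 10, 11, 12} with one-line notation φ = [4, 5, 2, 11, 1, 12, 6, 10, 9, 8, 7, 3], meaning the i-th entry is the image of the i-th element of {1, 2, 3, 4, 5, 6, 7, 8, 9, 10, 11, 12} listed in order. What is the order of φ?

18

The disjoint-cycle form of φ has cycle lengths 9, 2, 1.
The order is lcm(9, 2) = 18.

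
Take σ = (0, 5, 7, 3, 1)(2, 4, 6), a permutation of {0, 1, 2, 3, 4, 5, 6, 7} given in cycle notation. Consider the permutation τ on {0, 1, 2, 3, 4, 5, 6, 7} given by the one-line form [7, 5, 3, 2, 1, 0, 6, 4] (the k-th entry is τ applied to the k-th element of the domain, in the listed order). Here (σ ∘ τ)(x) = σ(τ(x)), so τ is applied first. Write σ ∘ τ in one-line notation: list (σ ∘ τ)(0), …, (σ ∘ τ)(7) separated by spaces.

(σ ∘ τ)(x) = σ(τ(x)). Computing each image: σ(τ(0)) = σ(7) = 3, σ(τ(1)) = σ(5) = 7, σ(τ(2)) = σ(3) = 1, σ(τ(3)) = σ(2) = 4, σ(τ(4)) = σ(1) = 0, σ(τ(5)) = σ(0) = 5, σ(τ(6)) = σ(6) = 2, σ(τ(7)) = σ(4) = 6.
Hence σ ∘ τ = [3 7 1 4 0 5 2 6].

3 7 1 4 0 5 2 6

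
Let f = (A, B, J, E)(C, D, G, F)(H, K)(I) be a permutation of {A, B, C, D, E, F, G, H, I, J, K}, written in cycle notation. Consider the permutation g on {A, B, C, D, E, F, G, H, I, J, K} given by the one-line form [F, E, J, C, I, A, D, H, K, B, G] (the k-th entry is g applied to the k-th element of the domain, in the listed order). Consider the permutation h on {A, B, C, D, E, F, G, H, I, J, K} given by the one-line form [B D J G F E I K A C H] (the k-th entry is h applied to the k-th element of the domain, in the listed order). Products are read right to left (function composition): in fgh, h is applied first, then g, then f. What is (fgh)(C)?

J

Apply the permutations in order: h(C) = J, then g(J) = B, then f(B) = J. So (fgh)(C) = J.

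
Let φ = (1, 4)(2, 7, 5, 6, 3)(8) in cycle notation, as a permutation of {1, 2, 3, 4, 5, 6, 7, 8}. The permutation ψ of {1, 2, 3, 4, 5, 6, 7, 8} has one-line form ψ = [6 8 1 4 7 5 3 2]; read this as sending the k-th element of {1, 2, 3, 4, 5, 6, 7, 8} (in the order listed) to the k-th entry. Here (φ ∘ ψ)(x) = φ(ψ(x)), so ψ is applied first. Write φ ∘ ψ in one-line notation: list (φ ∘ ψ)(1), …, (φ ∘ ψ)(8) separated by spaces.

3 8 4 1 5 6 2 7

Chase each element through ψ then φ: 1 → 6 → 3; 2 → 8 → 8; 3 → 1 → 4; 4 → 4 → 1; 5 → 7 → 5; 6 → 5 → 6; 7 → 3 → 2; 8 → 2 → 7.
Collecting the images, φ ∘ ψ = [3 8 4 1 5 6 2 7].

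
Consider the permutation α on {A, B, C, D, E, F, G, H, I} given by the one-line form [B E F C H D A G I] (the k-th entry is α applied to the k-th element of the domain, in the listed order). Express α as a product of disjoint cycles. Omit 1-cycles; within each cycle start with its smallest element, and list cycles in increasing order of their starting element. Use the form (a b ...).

(A B E H G)(C F D)

From A: A → B → E → H → G → A, closing the cycle (A B E H G).
Continuing from each remaining unvisited element yields (A B E H G)(C F D).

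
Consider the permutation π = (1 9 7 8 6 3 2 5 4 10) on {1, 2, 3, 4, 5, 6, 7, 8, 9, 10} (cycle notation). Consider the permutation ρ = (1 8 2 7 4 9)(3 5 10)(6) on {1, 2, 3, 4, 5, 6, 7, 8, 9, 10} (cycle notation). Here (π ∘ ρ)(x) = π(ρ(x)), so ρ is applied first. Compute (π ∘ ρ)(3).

4

First apply ρ: ρ(3) = 5, then π(5) = 4. Thus (π ∘ ρ)(3) = 4.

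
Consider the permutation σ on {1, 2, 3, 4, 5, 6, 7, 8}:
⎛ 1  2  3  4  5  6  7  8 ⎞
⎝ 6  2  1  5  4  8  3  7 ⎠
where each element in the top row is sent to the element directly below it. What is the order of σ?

10

Decomposing into disjoint cycles gives cycle lengths 5, 2, 1.
Since disjoint cycles commute, ord(σ) = lcm(5, 2) = 10.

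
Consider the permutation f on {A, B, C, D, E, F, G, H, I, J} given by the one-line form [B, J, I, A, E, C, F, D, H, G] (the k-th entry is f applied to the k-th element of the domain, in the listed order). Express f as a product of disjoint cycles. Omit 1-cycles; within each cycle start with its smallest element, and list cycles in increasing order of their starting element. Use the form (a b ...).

(A B J G F C I H D)

Start at A and follow images: A → B → J → G → F → C → I → H → D → A, giving the cycle (A B J G F C I H D).
Continuing from each remaining unvisited element yields (A B J G F C I H D).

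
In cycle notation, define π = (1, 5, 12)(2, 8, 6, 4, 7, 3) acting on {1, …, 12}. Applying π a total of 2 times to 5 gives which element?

1

5 lies in the 3-cycle (1, 5, 12).
Advancing 2 steps from 5: 5 → 12 → 1.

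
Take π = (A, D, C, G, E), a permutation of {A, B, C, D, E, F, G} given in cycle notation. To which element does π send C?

Within (A, D, C, G, E), C ↦ G.

G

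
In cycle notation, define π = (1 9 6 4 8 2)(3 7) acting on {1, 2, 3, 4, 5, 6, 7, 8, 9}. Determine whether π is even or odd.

even

The cycle lengths are 6, 2, 1.
A cycle of length ℓ contributes ℓ−1 transpositions, so π is a product of 5 + 1 = 6 transpositions — even.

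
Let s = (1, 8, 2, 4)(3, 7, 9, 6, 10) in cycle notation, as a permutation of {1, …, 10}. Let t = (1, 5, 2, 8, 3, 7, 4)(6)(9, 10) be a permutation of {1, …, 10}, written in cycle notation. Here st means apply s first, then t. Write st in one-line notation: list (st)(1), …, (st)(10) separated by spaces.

Chase each element through s then t: 1 → 8 → 3; 2 → 4 → 1; 3 → 7 → 4; 4 → 1 → 5; 5 → 5 → 2; 6 → 10 → 9; 7 → 9 → 10; 8 → 2 → 8; 9 → 6 → 6; 10 → 3 → 7.
So st in one-line form is 3 1 4 5 2 9 10 8 6 7.

3 1 4 5 2 9 10 8 6 7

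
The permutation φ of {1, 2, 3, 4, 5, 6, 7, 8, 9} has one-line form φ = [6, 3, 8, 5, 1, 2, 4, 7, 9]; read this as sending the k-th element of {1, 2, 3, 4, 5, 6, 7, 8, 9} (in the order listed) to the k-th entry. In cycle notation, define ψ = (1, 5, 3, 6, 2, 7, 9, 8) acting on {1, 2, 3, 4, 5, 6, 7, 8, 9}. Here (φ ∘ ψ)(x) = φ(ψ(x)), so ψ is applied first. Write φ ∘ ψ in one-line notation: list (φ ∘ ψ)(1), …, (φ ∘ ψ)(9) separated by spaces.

1 4 2 5 8 3 9 6 7

(φ ∘ ψ)(x) = φ(ψ(x)). Computing each image: φ(ψ(1)) = φ(5) = 1, φ(ψ(2)) = φ(7) = 4, φ(ψ(3)) = φ(6) = 2, φ(ψ(4)) = φ(4) = 5, φ(ψ(5)) = φ(3) = 8, φ(ψ(6)) = φ(2) = 3, φ(ψ(7)) = φ(9) = 9, φ(ψ(8)) = φ(1) = 6, φ(ψ(9)) = φ(8) = 7.
Hence φ ∘ ψ = [1 4 2 5 8 3 9 6 7].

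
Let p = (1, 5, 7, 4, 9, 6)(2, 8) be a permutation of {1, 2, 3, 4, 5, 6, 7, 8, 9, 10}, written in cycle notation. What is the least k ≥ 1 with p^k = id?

The cycle type of p is (6, 2, 1, 1).
Since disjoint cycles commute, ord(p) = lcm(6, 2) = 6.

6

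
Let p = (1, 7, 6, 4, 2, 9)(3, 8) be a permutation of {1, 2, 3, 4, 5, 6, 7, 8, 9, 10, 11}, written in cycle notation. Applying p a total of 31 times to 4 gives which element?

4 lies in the 6-cycle (1, 7, 6, 4, 2, 9).
Powers repeat with period 6 on this cycle, and 31 mod 6 = 1, so p^31(4) = p^1(4).
Stepping 1 place around the cycle: 4 → 2.

2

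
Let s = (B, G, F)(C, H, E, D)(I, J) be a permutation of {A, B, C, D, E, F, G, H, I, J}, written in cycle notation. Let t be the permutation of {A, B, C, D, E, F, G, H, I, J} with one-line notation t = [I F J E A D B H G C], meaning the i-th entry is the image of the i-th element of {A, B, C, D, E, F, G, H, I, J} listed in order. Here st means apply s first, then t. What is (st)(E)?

E

First apply s: s(E) = D, then t(D) = E. Thus (st)(E) = E.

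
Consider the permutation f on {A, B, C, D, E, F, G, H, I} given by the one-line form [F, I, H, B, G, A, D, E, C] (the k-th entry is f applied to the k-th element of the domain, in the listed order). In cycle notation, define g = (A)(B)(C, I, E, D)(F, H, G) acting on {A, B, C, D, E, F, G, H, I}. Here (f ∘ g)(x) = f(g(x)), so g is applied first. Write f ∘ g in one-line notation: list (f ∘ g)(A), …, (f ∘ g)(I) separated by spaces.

F I C H B E A D G

(f ∘ g)(x) = f(g(x)). Computing each image: f(g(A)) = f(A) = F, f(g(B)) = f(B) = I, f(g(C)) = f(I) = C, f(g(D)) = f(C) = H, f(g(E)) = f(D) = B, f(g(F)) = f(H) = E, f(g(G)) = f(F) = A, f(g(H)) = f(G) = D, f(g(I)) = f(E) = G.
Hence f ∘ g = [F I C H B E A D G].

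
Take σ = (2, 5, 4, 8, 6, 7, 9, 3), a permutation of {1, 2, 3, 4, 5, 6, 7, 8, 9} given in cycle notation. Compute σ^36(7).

5

7 lies in the 8-cycle (2, 5, 4, 8, 6, 7, 9, 3).
On an 8-cycle, σ^8 is the identity, so σ^36 = σ^4 there (36 ≡ 4 mod 8).
Stepping 4 places around the cycle: 7 → 9 → 3 → 2 → 5.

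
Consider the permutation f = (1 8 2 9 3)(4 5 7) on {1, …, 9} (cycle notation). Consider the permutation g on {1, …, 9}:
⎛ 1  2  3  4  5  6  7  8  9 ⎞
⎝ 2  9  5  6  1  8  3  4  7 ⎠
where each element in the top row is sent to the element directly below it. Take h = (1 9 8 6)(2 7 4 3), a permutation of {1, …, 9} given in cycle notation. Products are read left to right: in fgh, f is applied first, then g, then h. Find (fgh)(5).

2

Chase 5: f(5) = 7; g(7) = 3; h(3) = 2. Hence (fgh)(5) = 2.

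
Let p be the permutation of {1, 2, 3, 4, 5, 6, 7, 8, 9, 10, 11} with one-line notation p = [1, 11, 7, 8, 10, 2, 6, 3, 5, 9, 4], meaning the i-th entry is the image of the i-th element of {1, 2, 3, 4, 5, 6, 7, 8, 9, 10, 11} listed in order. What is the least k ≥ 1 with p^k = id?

Decomposing into disjoint cycles gives cycle lengths 7, 3, 1.
Since disjoint cycles commute, ord(p) = lcm(7, 3) = 21.

21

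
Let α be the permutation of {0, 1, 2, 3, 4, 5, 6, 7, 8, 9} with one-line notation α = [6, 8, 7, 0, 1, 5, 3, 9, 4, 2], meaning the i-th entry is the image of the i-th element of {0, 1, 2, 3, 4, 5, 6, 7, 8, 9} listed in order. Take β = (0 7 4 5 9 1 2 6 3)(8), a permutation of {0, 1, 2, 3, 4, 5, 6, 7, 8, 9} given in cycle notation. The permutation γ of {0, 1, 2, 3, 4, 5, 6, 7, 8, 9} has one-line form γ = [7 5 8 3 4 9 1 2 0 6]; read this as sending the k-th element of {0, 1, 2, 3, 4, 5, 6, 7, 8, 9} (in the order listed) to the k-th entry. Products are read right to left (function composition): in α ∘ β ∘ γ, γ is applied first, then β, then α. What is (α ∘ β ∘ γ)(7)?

(α ∘ β ∘ γ)(7) = α(β(γ(7))). γ(7) = 2, then β(2) = 6, then α(6) = 3, so the result is 3.

3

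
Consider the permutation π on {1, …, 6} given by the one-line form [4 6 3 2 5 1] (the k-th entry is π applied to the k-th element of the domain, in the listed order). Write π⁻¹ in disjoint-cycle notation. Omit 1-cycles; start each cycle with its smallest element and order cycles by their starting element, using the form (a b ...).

The cycle decomposition of π is (1 4 2 6).
The inverse reverses every cycle; in canonical form, π⁻¹ = (1 6 2 4).

(1 6 2 4)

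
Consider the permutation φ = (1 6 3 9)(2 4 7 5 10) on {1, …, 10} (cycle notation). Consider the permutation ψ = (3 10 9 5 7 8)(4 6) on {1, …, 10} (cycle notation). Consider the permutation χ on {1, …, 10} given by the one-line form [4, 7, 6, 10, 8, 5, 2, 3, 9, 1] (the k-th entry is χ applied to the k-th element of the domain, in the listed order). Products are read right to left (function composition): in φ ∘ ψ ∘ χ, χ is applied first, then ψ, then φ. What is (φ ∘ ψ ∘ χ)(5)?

9

Apply the permutations in order: χ(5) = 8, then ψ(8) = 3, then φ(3) = 9. So (φ ∘ ψ ∘ χ)(5) = 9.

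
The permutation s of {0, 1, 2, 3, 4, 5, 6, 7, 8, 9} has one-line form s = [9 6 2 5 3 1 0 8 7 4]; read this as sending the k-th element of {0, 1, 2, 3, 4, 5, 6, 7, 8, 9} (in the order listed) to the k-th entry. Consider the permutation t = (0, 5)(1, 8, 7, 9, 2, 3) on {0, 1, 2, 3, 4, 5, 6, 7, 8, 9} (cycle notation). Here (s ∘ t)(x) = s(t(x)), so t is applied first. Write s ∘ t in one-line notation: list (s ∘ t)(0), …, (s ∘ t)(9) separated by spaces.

(s ∘ t)(x) = s(t(x)). Computing each image: s(t(0)) = s(5) = 1, s(t(1)) = s(8) = 7, s(t(2)) = s(3) = 5, s(t(3)) = s(1) = 6, s(t(4)) = s(4) = 3, s(t(5)) = s(0) = 9, s(t(6)) = s(6) = 0, s(t(7)) = s(9) = 4, s(t(8)) = s(7) = 8, s(t(9)) = s(2) = 2.
Hence s ∘ t = [1 7 5 6 3 9 0 4 8 2].

1 7 5 6 3 9 0 4 8 2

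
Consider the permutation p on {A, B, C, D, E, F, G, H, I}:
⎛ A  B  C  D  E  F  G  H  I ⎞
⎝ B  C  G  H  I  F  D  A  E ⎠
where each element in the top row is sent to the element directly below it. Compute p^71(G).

Tracing G → D → … returns to G after 6 steps, so G lies in a 6-cycle (A B C G D H).
On a 6-cycle, p^6 is the identity, so p^71 = p^5 there (71 ≡ 5 mod 6).
Stepping 5 places around the cycle: G → D → H → A → B → C.

C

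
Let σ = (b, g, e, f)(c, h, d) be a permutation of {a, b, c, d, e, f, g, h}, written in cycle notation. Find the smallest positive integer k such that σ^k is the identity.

12

The cycle type of σ is (4, 3, 1).
Since disjoint cycles commute, ord(σ) = lcm(4, 3) = 12.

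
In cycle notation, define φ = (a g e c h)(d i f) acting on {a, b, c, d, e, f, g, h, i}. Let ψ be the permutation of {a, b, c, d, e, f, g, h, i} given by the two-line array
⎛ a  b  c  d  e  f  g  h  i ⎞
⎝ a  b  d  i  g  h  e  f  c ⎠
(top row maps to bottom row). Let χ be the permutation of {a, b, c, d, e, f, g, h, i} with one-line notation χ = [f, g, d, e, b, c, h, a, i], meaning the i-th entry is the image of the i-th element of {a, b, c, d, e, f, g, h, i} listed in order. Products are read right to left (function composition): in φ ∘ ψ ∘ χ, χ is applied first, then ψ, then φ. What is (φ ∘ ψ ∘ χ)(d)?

(φ ∘ ψ ∘ χ)(d) = φ(ψ(χ(d))). χ(d) = e, then ψ(e) = g, then φ(g) = e, so the result is e.

e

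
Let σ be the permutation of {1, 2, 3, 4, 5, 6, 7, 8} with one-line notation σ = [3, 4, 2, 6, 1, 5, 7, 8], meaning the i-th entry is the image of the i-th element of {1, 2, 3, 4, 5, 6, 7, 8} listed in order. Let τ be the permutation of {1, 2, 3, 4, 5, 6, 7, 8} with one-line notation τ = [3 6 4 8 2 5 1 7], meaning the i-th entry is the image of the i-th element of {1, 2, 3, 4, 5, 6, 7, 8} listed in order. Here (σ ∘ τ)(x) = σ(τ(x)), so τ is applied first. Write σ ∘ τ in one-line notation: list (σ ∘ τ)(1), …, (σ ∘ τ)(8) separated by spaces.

(σ ∘ τ)(x) = σ(τ(x)). Computing each image: σ(τ(1)) = σ(3) = 2, σ(τ(2)) = σ(6) = 5, σ(τ(3)) = σ(4) = 6, σ(τ(4)) = σ(8) = 8, σ(τ(5)) = σ(2) = 4, σ(τ(6)) = σ(5) = 1, σ(τ(7)) = σ(1) = 3, σ(τ(8)) = σ(7) = 7.
Hence σ ∘ τ = [2 5 6 8 4 1 3 7].

2 5 6 8 4 1 3 7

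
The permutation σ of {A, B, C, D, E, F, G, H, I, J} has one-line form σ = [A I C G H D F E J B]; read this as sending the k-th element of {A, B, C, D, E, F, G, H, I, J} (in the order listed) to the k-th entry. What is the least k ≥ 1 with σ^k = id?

6

Decomposing into disjoint cycles gives cycle lengths 3, 3, 2, 1, 1.
The order of σ is the least common multiple of its cycle lengths: lcm(3, 3, 2) = 6.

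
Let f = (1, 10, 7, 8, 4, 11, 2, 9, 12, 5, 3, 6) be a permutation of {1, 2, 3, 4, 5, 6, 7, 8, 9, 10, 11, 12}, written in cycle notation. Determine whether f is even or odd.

odd

The cycle lengths are 12.
A cycle of length ℓ contributes ℓ−1 transpositions, so f is a product of 11 transpositions — odd.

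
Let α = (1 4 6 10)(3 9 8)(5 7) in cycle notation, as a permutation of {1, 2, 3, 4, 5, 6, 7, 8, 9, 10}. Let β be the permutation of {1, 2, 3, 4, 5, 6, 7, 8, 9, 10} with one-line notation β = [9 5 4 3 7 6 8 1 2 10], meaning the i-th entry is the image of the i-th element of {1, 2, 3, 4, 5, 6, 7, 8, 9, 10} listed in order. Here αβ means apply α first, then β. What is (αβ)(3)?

2

First apply α: α(3) = 9, then β(9) = 2. Thus (αβ)(3) = 2.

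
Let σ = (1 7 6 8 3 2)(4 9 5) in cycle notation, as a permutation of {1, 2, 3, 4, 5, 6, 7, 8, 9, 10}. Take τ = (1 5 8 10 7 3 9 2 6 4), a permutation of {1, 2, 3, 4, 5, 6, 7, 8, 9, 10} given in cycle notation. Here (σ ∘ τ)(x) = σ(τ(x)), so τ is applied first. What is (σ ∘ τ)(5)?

3

(σ ∘ τ)(5) = σ(τ(5)). τ(5) = 8, then σ(8) = 3. So (σ ∘ τ)(5) = 3.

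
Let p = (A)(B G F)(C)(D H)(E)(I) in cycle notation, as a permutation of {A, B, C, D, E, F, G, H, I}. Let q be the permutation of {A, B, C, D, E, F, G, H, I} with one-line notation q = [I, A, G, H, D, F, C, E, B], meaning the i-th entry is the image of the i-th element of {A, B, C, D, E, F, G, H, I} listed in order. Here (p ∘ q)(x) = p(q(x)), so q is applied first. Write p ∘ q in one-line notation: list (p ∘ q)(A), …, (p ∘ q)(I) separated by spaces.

(p ∘ q)(x) = p(q(x)). Computing each image: p(q(A)) = p(I) = I, p(q(B)) = p(A) = A, p(q(C)) = p(G) = F, p(q(D)) = p(H) = D, p(q(E)) = p(D) = H, p(q(F)) = p(F) = B, p(q(G)) = p(C) = C, p(q(H)) = p(E) = E, p(q(I)) = p(B) = G.
Hence p ∘ q = [I A F D H B C E G].

I A F D H B C E G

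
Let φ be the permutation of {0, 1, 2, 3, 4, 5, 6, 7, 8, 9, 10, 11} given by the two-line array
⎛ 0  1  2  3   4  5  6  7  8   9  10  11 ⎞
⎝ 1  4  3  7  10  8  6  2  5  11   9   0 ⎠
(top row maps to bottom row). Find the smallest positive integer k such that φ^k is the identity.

6

Writing φ as disjoint cycles, the cycle lengths are 6, 3, 2, 1.
The order is lcm(6, 3, 2) = 6.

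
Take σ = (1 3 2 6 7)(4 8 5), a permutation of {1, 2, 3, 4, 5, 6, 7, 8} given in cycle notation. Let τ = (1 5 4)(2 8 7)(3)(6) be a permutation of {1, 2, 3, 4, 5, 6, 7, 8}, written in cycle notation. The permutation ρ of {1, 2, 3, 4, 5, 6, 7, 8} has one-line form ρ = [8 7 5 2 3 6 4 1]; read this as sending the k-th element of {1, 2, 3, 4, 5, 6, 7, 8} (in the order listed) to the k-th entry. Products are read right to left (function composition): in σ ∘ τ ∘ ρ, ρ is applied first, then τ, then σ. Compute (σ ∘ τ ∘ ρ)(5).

2

(σ ∘ τ ∘ ρ)(5) = σ(τ(ρ(5))). ρ(5) = 3, then τ(3) = 3, then σ(3) = 2, so the result is 2.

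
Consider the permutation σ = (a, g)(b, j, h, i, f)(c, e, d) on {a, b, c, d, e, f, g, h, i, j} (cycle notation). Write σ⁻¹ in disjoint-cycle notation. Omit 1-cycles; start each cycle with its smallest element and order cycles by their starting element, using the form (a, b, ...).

Inverting a permutation written in cycle notation just reverses the order within every cycle.
After reversing and putting each cycle's least element first, σ⁻¹ = (a, g)(b, f, i, h, j)(c, d, e).

(a, g)(b, f, i, h, j)(c, d, e)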